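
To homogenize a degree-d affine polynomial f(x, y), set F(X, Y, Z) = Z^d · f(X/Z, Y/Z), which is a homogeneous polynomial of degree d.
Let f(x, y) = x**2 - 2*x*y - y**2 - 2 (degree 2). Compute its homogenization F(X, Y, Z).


F(X, Y, Z) = X**2 - 2*X*Y - Y**2 - 2*Z**2

deg(f) = 2.
Substitute x = X/Z, y = Y/Z into f, then multiply by Z^2.
  monomial 1·x^2·y^0 ↦ 1·X^2·Y^0·Z^0.
  monomial -2·x^1·y^1 ↦ -2·X^1·Y^1·Z^0.
  monomial -1·x^0·y^2 ↦ -1·X^0·Y^2·Z^0.
  monomial -2·x^0·y^0 ↦ -2·X^0·Y^0·Z^2.
Collecting: F(X, Y, Z) = X**2 - 2*X*Y - Y**2 - 2*Z**2.


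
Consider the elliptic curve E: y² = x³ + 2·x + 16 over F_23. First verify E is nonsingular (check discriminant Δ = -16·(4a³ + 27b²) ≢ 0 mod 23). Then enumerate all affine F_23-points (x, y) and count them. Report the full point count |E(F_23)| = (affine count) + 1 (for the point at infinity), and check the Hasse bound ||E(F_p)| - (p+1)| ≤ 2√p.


Affine points = {(0, 4), (0, 19), (3, 7), (3, 16), (5, 6), (5, 17), (9, 2), (9, 21), (10, 1), (10, 22), (11, 9), (11, 14), (13, 10), (13, 13), (16, 2), (16, 21), (17, 8), (17, 15), (19, 6), (19, 17), (20, 11), (20, 12), (21, 2), (21, 21), (22, 6), (22, 17)}; affine count = 26; |E(F_23)| = 27.

Discriminant check: Δ ∝ 4a³ + 27b² = 4·2³ + 27·16² = 4·8 + 27·256 ≡ 21 (mod 23). Nonzero ⇒ E is nonsingular.
For each x ∈ F_23, compute rhs = x³ + 2·x + 16 mod 23, then count y ∈ F_23 with y² ≡ rhs.
  x = 0: rhs = 16, matching y values: 4, 19 (2 points).
  x = 1: rhs = 19, matching y values: none (0 points).
  x = 2: rhs = 5, matching y values: none (0 points).
  x = 3: rhs = 3, matching y values: 7, 16 (2 points).
  x = 4: rhs = 19, matching y values: none (0 points).
  x = 5: rhs = 13, matching y values: 6, 17 (2 points).
  x = 6: rhs = 14, matching y values: none (0 points).
  x = 7: rhs = 5, matching y values: none (0 points).
  x = 8: rhs = 15, matching y values: none (0 points).
  x = 9: rhs = 4, matching y values: 2, 21 (2 points).
  x = 10: rhs = 1, matching y values: 1, 22 (2 points).
  x = 11: rhs = 12, matching y values: 9, 14 (2 points).
  x = 12: rhs = 20, matching y values: none (0 points).
  x = 13: rhs = 8, matching y values: 10, 13 (2 points).
  x = 14: rhs = 5, matching y values: none (0 points).
  x = 15: rhs = 17, matching y values: none (0 points).
  x = 16: rhs = 4, matching y values: 2, 21 (2 points).
  x = 17: rhs = 18, matching y values: 8, 15 (2 points).
  x = 18: rhs = 19, matching y values: none (0 points).
  x = 19: rhs = 13, matching y values: 6, 17 (2 points).
  x = 20: rhs = 6, matching y values: 11, 12 (2 points).
  x = 21: rhs = 4, matching y values: 2, 21 (2 points).
  x = 22: rhs = 13, matching y values: 6, 17 (2 points).
Total affine count: 26.
Full point count |E(F_23)| = 26 + 1 = 27.
Hasse bound: |27 − (23+1)| = |3| = 3 ≤ 2√23 ≈ 9.5917 ✓.


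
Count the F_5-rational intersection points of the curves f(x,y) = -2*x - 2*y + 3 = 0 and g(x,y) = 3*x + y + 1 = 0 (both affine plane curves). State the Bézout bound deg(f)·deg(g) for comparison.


Common zeros: {(0, 4)}; count = 1; Bézout bound = 1.

deg(f) = 1, deg(g) = 1, so Bézout bound = 1.
Scan x ∈ F_5. For each x, list the y ∈ F_5 with f(x, y) ≡ 0 and those with g(x, y) ≡ 0 (mod 5); the common zeros in that column are the intersection.
  x = 0: f ≡ 0 at y ∈ {4}; g ≡ 0 at y ∈ {4}; common: {4}.
  x = 1: f ≡ 0 at y ∈ {3}; g ≡ 0 at y ∈ {1}; common: ∅.
  x = 2: f ≡ 0 at y ∈ {2}; g ≡ 0 at y ∈ {3}; common: ∅.
  x = 3: f ≡ 0 at y ∈ {1}; g ≡ 0 at y ∈ {0}; common: ∅.
  x = 4: f ≡ 0 at y ∈ {0}; g ≡ 0 at y ∈ {2}; common: ∅.
Collecting: common zeros = {(0, 4)}, so the count is 1.
Comparison with the Bézout bound: 1 ≤ 1 = deg(f)·deg(g), as expected for curves with no common component (the bound is attained).


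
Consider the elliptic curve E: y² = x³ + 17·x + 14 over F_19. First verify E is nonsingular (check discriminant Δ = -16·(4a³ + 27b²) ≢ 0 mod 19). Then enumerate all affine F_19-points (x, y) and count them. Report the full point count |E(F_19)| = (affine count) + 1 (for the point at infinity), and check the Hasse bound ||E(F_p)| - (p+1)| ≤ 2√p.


Affine points = {(3, 4), (3, 15), (6, 3), (6, 16), (7, 1), (7, 18), (8, 4), (8, 15), (10, 5), (10, 14), (13, 0)}; affine count = 11; |E(F_19)| = 12.

Discriminant check: Δ ∝ 4a³ + 27b² = 4·17³ + 27·14² = 4·4913 + 27·196 ≡ 16 (mod 19). Nonzero ⇒ E is nonsingular.
For each x ∈ F_19, compute rhs = x³ + 17·x + 14 mod 19, then count y ∈ F_19 with y² ≡ rhs.
  x = 0: rhs = 14, matching y values: none (0 points).
  x = 1: rhs = 13, matching y values: none (0 points).
  x = 2: rhs = 18, matching y values: none (0 points).
  x = 3: rhs = 16, matching y values: 4, 15 (2 points).
  x = 4: rhs = 13, matching y values: none (0 points).
  x = 5: rhs = 15, matching y values: none (0 points).
  x = 6: rhs = 9, matching y values: 3, 16 (2 points).
  x = 7: rhs = 1, matching y values: 1, 18 (2 points).
  x = 8: rhs = 16, matching y values: 4, 15 (2 points).
  x = 9: rhs = 3, matching y values: none (0 points).
  x = 10: rhs = 6, matching y values: 5, 14 (2 points).
  x = 11: rhs = 12, matching y values: none (0 points).
  x = 12: rhs = 8, matching y values: none (0 points).
  x = 13: rhs = 0, matching y values: 0 (1 points).
  x = 14: rhs = 13, matching y values: none (0 points).
  x = 15: rhs = 15, matching y values: none (0 points).
  x = 16: rhs = 12, matching y values: none (0 points).
  x = 17: rhs = 10, matching y values: none (0 points).
  x = 18: rhs = 15, matching y values: none (0 points).
Total affine count: 11.
Full point count |E(F_19)| = 11 + 1 = 12.
Hasse bound: |12 − (19+1)| = |-8| = 8 ≤ 2√19 ≈ 8.7178 ✓.


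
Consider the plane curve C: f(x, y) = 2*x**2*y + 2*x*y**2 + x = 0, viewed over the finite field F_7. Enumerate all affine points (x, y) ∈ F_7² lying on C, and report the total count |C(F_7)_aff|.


Affine F_7-points: {(0, 0), (0, 1), (0, 2), (0, 3), (0, 4), (0, 5), (0, 6), (2, 1), (2, 4), (3, 2), (4, 5), (5, 3), (5, 6)}; count = 13.

For each of the 49 pairs (x, y) ∈ F_7², evaluate f(x, y) mod 7. Record the zeros.
  x = 0: [0↦0, 1↦0, 2↦0, 3↦0, 4↦0, 5↦0, 6↦0]  zeros at y ∈ {0, 1, 2, 3, 4, 5, 6}
  x = 1: [0↦1, 1↦5, 2↦6, 3↦4, 4↦6, 5↦5, 6↦1]  zeros at y ∈ ∅
  x = 2: [0↦2, 1↦0, 2↦6, 3↦6, 4↦0, 5↦2, 6↦5]  zeros at y ∈ {1, 4}
  x = 3: [0↦3, 1↦6, 2↦0, 3↦6, 4↦3, 5↦5, 6↦5]  zeros at y ∈ {2}
  x = 4: [0↦4, 1↦2, 2↦2, 3↦4, 4↦1, 5↦0, 6↦1]  zeros at y ∈ {5}
  x = 5: [0↦5, 1↦2, 2↦5, 3↦0, 4↦1, 5↦1, 6↦0]  zeros at y ∈ {3, 6}
  x = 6: [0↦6, 1↦6, 2↦2, 3↦1, 4↦3, 5↦1, 6↦2]  zeros at y ∈ ∅
Collecting zeros: affine points = {(0, 0), (0, 1), (0, 2), (0, 3), (0, 4), (0, 5), (0, 6), (2, 1), (2, 4), (3, 2), (4, 5), (5, 3), (5, 6)}.
Total count |C(F_7)_aff| = 13.


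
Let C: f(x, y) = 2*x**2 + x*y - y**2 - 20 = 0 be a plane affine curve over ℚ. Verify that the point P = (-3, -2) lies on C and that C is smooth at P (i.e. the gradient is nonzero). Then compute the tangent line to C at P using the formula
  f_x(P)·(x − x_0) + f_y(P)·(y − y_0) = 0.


Tangent line at P: -14*x + y - 40 = 0.

Step 1: f(-3, -2) = 0, so P lies on C.
Step 2: partial derivatives
  f_x(x, y) = 4*x + y, f_y(x, y) = x - 2*y.
  f_x(P) = -14, f_y(P) = 1 (gradient nonzero, so P is smooth).
Step 3: tangent line at P: -14·(x − -3) + 1·(y − -2) = 0.
Expanding: -14*x + y - 40 = 0.


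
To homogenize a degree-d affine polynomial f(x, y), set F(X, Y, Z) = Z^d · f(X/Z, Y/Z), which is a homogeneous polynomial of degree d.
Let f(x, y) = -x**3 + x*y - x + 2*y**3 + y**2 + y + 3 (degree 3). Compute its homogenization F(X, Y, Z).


F(X, Y, Z) = -X**3 + X*Y*Z - X*Z**2 + 2*Y**3 + Y**2*Z + Y*Z**2 + 3*Z**3

deg(f) = 3.
Substitute x = X/Z, y = Y/Z into f, then multiply by Z^3.
  monomial -1·x^3·y^0 ↦ -1·X^3·Y^0·Z^0.
  monomial 1·x^1·y^1 ↦ 1·X^1·Y^1·Z^1.
  monomial -1·x^1·y^0 ↦ -1·X^1·Y^0·Z^2.
  monomial 2·x^0·y^3 ↦ 2·X^0·Y^3·Z^0.
  monomial 1·x^0·y^2 ↦ 1·X^0·Y^2·Z^1.
  monomial 1·x^0·y^1 ↦ 1·X^0·Y^1·Z^2.
  monomial 3·x^0·y^0 ↦ 3·X^0·Y^0·Z^3.
Collecting: F(X, Y, Z) = -X**3 + X*Y*Z - X*Z**2 + 2*Y**3 + Y**2*Z + Y*Z**2 + 3*Z**3.


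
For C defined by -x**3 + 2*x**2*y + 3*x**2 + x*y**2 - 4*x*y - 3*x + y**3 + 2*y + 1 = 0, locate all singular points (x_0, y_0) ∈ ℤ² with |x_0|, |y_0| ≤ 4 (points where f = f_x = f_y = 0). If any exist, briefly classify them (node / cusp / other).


Singular points: {(1, 0)}; classification: cusp.

Compute partial derivatives:
  f_x = -3*x**2 + 4*x*y + 6*x + y**2 - 4*y - 3.
  f_y = 2*x**2 + 2*x*y - 4*x + 3*y**2 + 2.
Scan x_0 ∈ {−4, ..., 4}. For each x_0, f_y(x_0, y) is a polynomial in y; find its integer roots y ∈ {−4, ..., 4}, then test f_x and f at those candidates.
  x = -4: f_y(-4, y) = 3*y**2 - 8*y + 50; no integer root y with |y| ≤ 4.
  x = -3: f_y(-3, y) = 3*y**2 - 6*y + 32; no integer root y with |y| ≤ 4.
  x = -2: f_y(-2, y) = 3*y**2 - 4*y + 18; no integer root y with |y| ≤ 4.
  x = -1: f_y(-1, y) = 3*y**2 - 2*y + 8; no integer root y with |y| ≤ 4.
  x = 0: f_y(0, y) = 3*y**2 + 2; no integer root y with |y| ≤ 4.
  x = 1: f_y(1, y) = 3*y**2 + 2*y; vanishes at y ∈ {0}. (1, 0): f_x = 0, f = 0 — SINGULAR.
  x = 2: f_y(2, y) = 3*y**2 + 4*y + 2; no integer root y with |y| ≤ 4.
  x = 3: f_y(3, y) = 3*y**2 + 6*y + 8; no integer root y with |y| ≤ 4.
  x = 4: f_y(4, y) = 3*y**2 + 8*y + 18; no integer root y with |y| ≤ 4.
Only singular point on the grid: (1, 0).
Classify: substitute x = 1 + u, y = 0 + v and expand: f = -u**3 + 2*u**2*v + u*v**2 + v**3 + v**2.
No constant or linear terms (consistent with a singular point). Quadratic part: v**2. Cubic part: -u**3 + 2*u**2*v + u*v**2 + v**3.
The quadratic part v**2 is a perfect square, so there is a single (double) tangent line v = 0, i.e. y = 0. Restricting the cubic part to that line (v = 0) leaves -u**3 ≠ 0, so f is not divisible by v and the branch is v² ≈ u**3 to lowest order — this is a cusp.
Classification: cusp.


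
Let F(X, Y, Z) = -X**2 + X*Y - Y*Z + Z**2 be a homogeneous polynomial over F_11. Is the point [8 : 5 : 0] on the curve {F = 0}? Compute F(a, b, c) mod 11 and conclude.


F(8,5,0) ≡ 9 (mod 11); P is NOT on the curve.

Evaluate F(8, 5, 0) term-by-term (mod 11).
  -X**2 ↦ -1·64·1·1 = -64
  X*Y ↦ 1·8·5·1 = 40
  -Y*Z ↦ -1·1·5·0 = 0
  Z**2 ↦ 1·1·1·0 = 0
Sum: F(8, 5, 0) = (-64) + (40) + (0) + (0) = -24.
Reducing mod 11: -24 ≡ 9 (mod 11).
Since F(a, b, c) ≡ 9 ≠ 0 (mod 11), P does NOT lie on the curve.


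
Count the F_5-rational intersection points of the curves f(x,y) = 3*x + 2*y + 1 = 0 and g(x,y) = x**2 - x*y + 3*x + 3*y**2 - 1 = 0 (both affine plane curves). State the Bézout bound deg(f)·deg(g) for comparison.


Common zeros: ∅; count = 0; Bézout bound = 2.

deg(f) = 1, deg(g) = 2, so Bézout bound = 2.
Scan x ∈ F_5. For each x, list the y ∈ F_5 with f(x, y) ≡ 0 and those with g(x, y) ≡ 0 (mod 5); the common zeros in that column are the intersection.
  x = 0: f ≡ 0 at y ∈ {2}; g ≡ 0 at y ∈ ∅; common: ∅.
  x = 1: f ≡ 0 at y ∈ {3}; g ≡ 0 at y ∈ {1}; common: ∅.
  x = 2: f ≡ 0 at y ∈ {4}; g ≡ 0 at y ∈ {1, 3}; common: ∅.
  x = 3: f ≡ 0 at y ∈ {0}; g ≡ 0 at y ∈ {3}; common: ∅.
  x = 4: f ≡ 0 at y ∈ {1}; g ≡ 0 at y ∈ ∅; common: ∅.
Collecting: common zeros = ∅, so the count is 0.
Comparison with the Bézout bound: 0 ≤ 2 = deg(f)·deg(g), as expected for curves with no common component (the affine F_5-count falls short of the bound because intersections may lie at infinity, over extension fields, or carry multiplicity).


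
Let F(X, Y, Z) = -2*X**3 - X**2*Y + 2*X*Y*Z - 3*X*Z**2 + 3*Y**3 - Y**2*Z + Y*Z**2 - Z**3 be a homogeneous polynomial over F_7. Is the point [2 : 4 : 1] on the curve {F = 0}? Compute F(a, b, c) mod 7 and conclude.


F(2,4,1) ≡ 3 (mod 7); P is NOT on the curve.

Evaluate F(2, 4, 1) term-by-term (mod 7).
  -2*X**3 ↦ -2·8·1·1 = -16
  -X**2*Y ↦ -1·4·4·1 = -16
  2*X*Y*Z ↦ 2·2·4·1 = 16
  -3*X*Z**2 ↦ -3·2·1·1 = -6
  3*Y**3 ↦ 3·1·64·1 = 192
  -Y**2*Z ↦ -1·1·16·1 = -16
  Y*Z**2 ↦ 1·1·4·1 = 4
  -Z**3 ↦ -1·1·1·1 = -1
Sum: F(2, 4, 1) = (-16) + (-16) + (16) + (-6) + (192) + (-16) + (4) + (-1) = 157.
Reducing mod 7: 157 ≡ 3 (mod 7).
Since F(a, b, c) ≡ 3 ≠ 0 (mod 7), P does NOT lie on the curve.


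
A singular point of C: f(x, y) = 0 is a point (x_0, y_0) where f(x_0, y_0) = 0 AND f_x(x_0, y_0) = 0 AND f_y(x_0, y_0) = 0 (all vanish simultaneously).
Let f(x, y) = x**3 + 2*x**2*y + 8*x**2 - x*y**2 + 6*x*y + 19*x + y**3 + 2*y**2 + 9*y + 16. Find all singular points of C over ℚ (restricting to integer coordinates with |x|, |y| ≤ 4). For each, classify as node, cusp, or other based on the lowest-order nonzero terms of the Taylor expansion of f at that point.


Singular points: {(-2, -1)}; classification: cusp.

Compute partial derivatives:
  f_x = 3*x**2 + 4*x*y + 16*x - y**2 + 6*y + 19.
  f_y = 2*x**2 - 2*x*y + 6*x + 3*y**2 + 4*y + 9.
Scan x_0 ∈ {−4, ..., 4}. For each x_0, f_y(x_0, y) is a polynomial in y; find its integer roots y ∈ {−4, ..., 4}, then test f_x and f at those candidates.
  x = -4: f_y(-4, y) = 3*y**2 + 12*y + 17; no integer root y with |y| ≤ 4.
  x = -3: f_y(-3, y) = 3*y**2 + 10*y + 9; no integer root y with |y| ≤ 4.
  x = -2: f_y(-2, y) = 3*y**2 + 8*y + 5; vanishes at y ∈ {-1}. (-2, -1): f_x = 0, f = 0 — SINGULAR.
  x = -1: f_y(-1, y) = 3*y**2 + 6*y + 5; no integer root y with |y| ≤ 4.
  x = 0: f_y(0, y) = 3*y**2 + 4*y + 9; no integer root y with |y| ≤ 4.
  x = 1: f_y(1, y) = 3*y**2 + 2*y + 17; no integer root y with |y| ≤ 4.
  x = 2: f_y(2, y) = 3*y**2 + 29; no integer root y with |y| ≤ 4.
  x = 3: f_y(3, y) = 3*y**2 - 2*y + 45; no integer root y with |y| ≤ 4.
  x = 4: f_y(4, y) = 3*y**2 - 4*y + 65; no integer root y with |y| ≤ 4.
Only singular point on the grid: (-2, -1).
Classify: substitute x = -2 + u, y = -1 + v and expand: f = u**3 + 2*u**2*v - u*v**2 + v**3 + v**2.
No constant or linear terms (consistent with a singular point). Quadratic part: v**2. Cubic part: u**3 + 2*u**2*v - u*v**2 + v**3.
The quadratic part v**2 is a perfect square, so there is a single (double) tangent line v = 0, i.e. y = -1. Restricting the cubic part to that line (v = 0) leaves u**3 ≠ 0, so f is not divisible by v and the branch is v² ≈ -u**3 to lowest order — this is a cusp.
Classification: cusp.


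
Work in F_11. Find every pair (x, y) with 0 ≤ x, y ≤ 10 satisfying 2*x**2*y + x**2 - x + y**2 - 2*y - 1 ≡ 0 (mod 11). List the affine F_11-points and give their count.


Affine F_11-points: {(1, 1), (1, 10), (3, 1), (3, 5), (4, 0), (4, 3), (8, 0), (8, 6), (9, 6), (9, 10)}; count = 10.

For each of the 121 pairs (x, y) ∈ F_11², evaluate f(x, y) mod 11. Record the zeros.
  x = 0: [0↦10, 1↦9, 2↦10, 3↦2, 4↦7, 5↦3, 6↦1, 7↦1, 8↦3, 9↦7, 10↦2]  zeros at y ∈ ∅
  x = 1: [0↦10, 1↦0, 2↦3, 3↦8, 4↦4, 5↦2, 6↦2, 7↦4, 8↦8, 9↦3, 10↦0]  zeros at y ∈ {1, 10}
  x = 2: [0↦1, 1↦8, 2↦6, 3↦6, 4↦8, 5↦1, 6↦7, 7↦4, 8↦3, 9↦4, 10↦7]  zeros at y ∈ ∅
  x = 3: [0↦5, 1↦0, 2↦8, 3↦7, 4↦8, 5↦0, 6↦5, 7↦1, 8↦10, 9↦10, 10↦1]  zeros at y ∈ {1, 5}
  x = 4: [0↦0, 1↦9, 2↦9, 3↦0, 4↦4, 5↦10, 6↦7, 7↦6, 8↦7, 9↦10, 10↦4]  zeros at y ∈ {0, 3}
  x = 5: [0↦8, 1↦2, 2↦9, 3↦7, 4↦7, 5↦9, 6↦2, 7↦8, 8↦5, 9↦4, 10↦5]  zeros at y ∈ ∅
  x = 6: [0↦7, 1↦1, 2↦8, 3↦6, 4↦6, 5↦8, 6↦1, 7↦7, 8↦4, 9↦3, 10↦4]  zeros at y ∈ ∅
  x = 7: [0↦8, 1↦6, 2↦6, 3↦8, 4↦1, 5↦7, 6↦4, 7↦3, 8↦4, 9↦7, 10↦1]  zeros at y ∈ ∅
  x = 8: [0↦0, 1↦6, 2↦3, 3↦2, 4↦3, 5↦6, 6↦0, 7↦7, 8↦5, 9↦5, 10↦7]  zeros at y ∈ {0, 6}
  x = 9: [0↦5, 1↦1, 2↦10, 3↦10, 4↦1, 5↦5, 6↦0, 7↦8, 8↦7, 9↦8, 10↦0]  zeros at y ∈ {6, 10}
  x = 10: [0↦1, 1↦2, 2↦5, 3↦10, 4↦6, 5↦4, 6↦4, 7↦6, 8↦10, 9↦5, 10↦2]  zeros at y ∈ ∅
Collecting zeros: affine points = {(1, 1), (1, 10), (3, 1), (3, 5), (4, 0), (4, 3), (8, 0), (8, 6), (9, 6), (9, 10)}.
Total count |C(F_11)_aff| = 10.


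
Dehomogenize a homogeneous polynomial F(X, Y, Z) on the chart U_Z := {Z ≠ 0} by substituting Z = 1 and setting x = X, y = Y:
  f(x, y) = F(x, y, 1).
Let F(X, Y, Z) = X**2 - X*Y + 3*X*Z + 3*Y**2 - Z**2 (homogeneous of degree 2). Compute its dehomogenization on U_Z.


f(x, y) = x**2 - x*y + 3*x + 3*y**2 - 1

On U_Z we set Z = 1. Each monomial c·X^i·Y^j·Z^k in F becomes c·x^i·y^j·1^k = c·x^i·y^j.
Substituting Z = 1: F(X, Y, 1) = x**2 - x*y + 3*x + 3*y**2 - 1.
Note: deg(f) ≤ deg(F) = 2; strict inequality happens when F is divisible by Z (lost terms).


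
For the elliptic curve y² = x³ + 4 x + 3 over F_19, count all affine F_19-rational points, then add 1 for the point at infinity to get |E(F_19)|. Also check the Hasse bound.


Affine points = {(2, 0), (3, 2), (3, 17), (4, 8), (4, 11), (10, 6), (10, 13), (17, 5), (17, 14), (18, 6), (18, 13)}; affine count = 11; |E(F_19)| = 12.

Discriminant check: Δ ∝ 4a³ + 27b² = 4·4³ + 27·3² = 4·64 + 27·9 ≡ 5 (mod 19). Nonzero ⇒ E is nonsingular.
For each x ∈ F_19, compute rhs = x³ + 4·x + 3 mod 19, then count y ∈ F_19 with y² ≡ rhs.
  x = 0: rhs = 3, matching y values: none (0 points).
  x = 1: rhs = 8, matching y values: none (0 points).
  x = 2: rhs = 0, matching y values: 0 (1 points).
  x = 3: rhs = 4, matching y values: 2, 17 (2 points).
  x = 4: rhs = 7, matching y values: 8, 11 (2 points).
  x = 5: rhs = 15, matching y values: none (0 points).
  x = 6: rhs = 15, matching y values: none (0 points).
  x = 7: rhs = 13, matching y values: none (0 points).
  x = 8: rhs = 15, matching y values: none (0 points).
  x = 9: rhs = 8, matching y values: none (0 points).
  x = 10: rhs = 17, matching y values: 6, 13 (2 points).
  x = 11: rhs = 10, matching y values: none (0 points).
  x = 12: rhs = 12, matching y values: none (0 points).
  x = 13: rhs = 10, matching y values: none (0 points).
  x = 14: rhs = 10, matching y values: none (0 points).
  x = 15: rhs = 18, matching y values: none (0 points).
  x = 16: rhs = 2, matching y values: none (0 points).
  x = 17: rhs = 6, matching y values: 5, 14 (2 points).
  x = 18: rhs = 17, matching y values: 6, 13 (2 points).
Total affine count: 11.
Full point count |E(F_19)| = 11 + 1 = 12.
Hasse bound: |12 − (19+1)| = |-8| = 8 ≤ 2√19 ≈ 8.7178 ✓.


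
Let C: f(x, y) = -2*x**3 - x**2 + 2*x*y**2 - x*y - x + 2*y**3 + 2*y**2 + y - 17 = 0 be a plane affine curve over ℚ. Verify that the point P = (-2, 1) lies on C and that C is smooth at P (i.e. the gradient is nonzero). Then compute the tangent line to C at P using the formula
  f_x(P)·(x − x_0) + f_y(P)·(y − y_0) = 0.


Tangent line at P: -20*x + 5*y - 45 = 0.

Step 1: f(-2, 1) = 0, so P lies on C.
Step 2: partial derivatives
  f_x(x, y) = -6*x**2 - 2*x + 2*y**2 - y - 1, f_y(x, y) = 4*x*y - x + 6*y**2 + 4*y + 1.
  f_x(P) = -20, f_y(P) = 5 (gradient nonzero, so P is smooth).
Step 3: tangent line at P: -20·(x − -2) + 5·(y − 1) = 0.
Expanding: -20*x + 5*y - 45 = 0.


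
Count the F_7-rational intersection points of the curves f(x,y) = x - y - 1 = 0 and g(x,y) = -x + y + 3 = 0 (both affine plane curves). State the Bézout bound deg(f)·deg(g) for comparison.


Common zeros: ∅; count = 0; Bézout bound = 1.

deg(f) = 1, deg(g) = 1, so Bézout bound = 1.
Scan x ∈ F_7. For each x, list the y ∈ F_7 with f(x, y) ≡ 0 and those with g(x, y) ≡ 0 (mod 7); the common zeros in that column are the intersection.
  x = 0: f ≡ 0 at y ∈ {6}; g ≡ 0 at y ∈ {4}; common: ∅.
  x = 1: f ≡ 0 at y ∈ {0}; g ≡ 0 at y ∈ {5}; common: ∅.
  x = 2: f ≡ 0 at y ∈ {1}; g ≡ 0 at y ∈ {6}; common: ∅.
  x = 3: f ≡ 0 at y ∈ {2}; g ≡ 0 at y ∈ {0}; common: ∅.
  x = 4: f ≡ 0 at y ∈ {3}; g ≡ 0 at y ∈ {1}; common: ∅.
  x = 5: f ≡ 0 at y ∈ {4}; g ≡ 0 at y ∈ {2}; common: ∅.
  x = 6: f ≡ 0 at y ∈ {5}; g ≡ 0 at y ∈ {3}; common: ∅.
Collecting: common zeros = ∅, so the count is 0.
Comparison with the Bézout bound: 0 ≤ 1 = deg(f)·deg(g), as expected for curves with no common component (the affine F_7-count falls short of the bound because intersections may lie at infinity, over extension fields, or carry multiplicity).


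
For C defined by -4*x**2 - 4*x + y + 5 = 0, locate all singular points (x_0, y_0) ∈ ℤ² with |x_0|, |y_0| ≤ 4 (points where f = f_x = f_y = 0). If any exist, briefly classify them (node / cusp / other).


No singular points in the scanned grid; C is smooth there.

Compute partial derivatives:
  f_x = -8*x - 4.
  f_y = 1.
f_y = 1 is a nonzero constant, so f_y never vanishes: no point (x, y) can satisfy f = f_x = f_y = 0. In particular no (x, y) ∈ {−4, ..., 4}² is singular; the curve is smooth.


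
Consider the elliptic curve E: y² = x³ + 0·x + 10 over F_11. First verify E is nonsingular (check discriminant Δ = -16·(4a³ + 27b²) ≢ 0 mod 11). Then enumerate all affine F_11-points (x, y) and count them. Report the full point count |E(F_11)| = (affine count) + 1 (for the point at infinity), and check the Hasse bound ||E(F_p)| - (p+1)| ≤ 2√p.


Affine points = {(1, 0), (3, 2), (3, 9), (5, 5), (5, 6), (7, 1), (7, 10), (8, 4), (8, 7), (10, 3), (10, 8)}; affine count = 11; |E(F_11)| = 12.

Discriminant check: Δ ∝ 4a³ + 27b² = 4·0³ + 27·10² = 4·0 + 27·100 ≡ 5 (mod 11). Nonzero ⇒ E is nonsingular.
For each x ∈ F_11, compute rhs = x³ + 0·x + 10 mod 11, then count y ∈ F_11 with y² ≡ rhs.
  x = 0: rhs = 10, matching y values: none (0 points).
  x = 1: rhs = 0, matching y values: 0 (1 points).
  x = 2: rhs = 7, matching y values: none (0 points).
  x = 3: rhs = 4, matching y values: 2, 9 (2 points).
  x = 4: rhs = 8, matching y values: none (0 points).
  x = 5: rhs = 3, matching y values: 5, 6 (2 points).
  x = 6: rhs = 6, matching y values: none (0 points).
  x = 7: rhs = 1, matching y values: 1, 10 (2 points).
  x = 8: rhs = 5, matching y values: 4, 7 (2 points).
  x = 9: rhs = 2, matching y values: none (0 points).
  x = 10: rhs = 9, matching y values: 3, 8 (2 points).
Total affine count: 11.
Full point count |E(F_11)| = 11 + 1 = 12.
Hasse bound: |12 − (11+1)| = |0| = 0 ≤ 2√11 ≈ 6.6332 ✓.


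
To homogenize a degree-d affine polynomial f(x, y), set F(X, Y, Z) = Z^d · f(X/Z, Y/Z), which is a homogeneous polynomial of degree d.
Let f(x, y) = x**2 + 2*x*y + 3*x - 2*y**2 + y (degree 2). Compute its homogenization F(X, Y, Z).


F(X, Y, Z) = X**2 + 2*X*Y + 3*X*Z - 2*Y**2 + Y*Z

deg(f) = 2.
Substitute x = X/Z, y = Y/Z into f, then multiply by Z^2.
  monomial 1·x^2·y^0 ↦ 1·X^2·Y^0·Z^0.
  monomial 2·x^1·y^1 ↦ 2·X^1·Y^1·Z^0.
  monomial 3·x^1·y^0 ↦ 3·X^1·Y^0·Z^1.
  monomial -2·x^0·y^2 ↦ -2·X^0·Y^2·Z^0.
  monomial 1·x^0·y^1 ↦ 1·X^0·Y^1·Z^1.
Collecting: F(X, Y, Z) = X**2 + 2*X*Y + 3*X*Z - 2*Y**2 + Y*Z.


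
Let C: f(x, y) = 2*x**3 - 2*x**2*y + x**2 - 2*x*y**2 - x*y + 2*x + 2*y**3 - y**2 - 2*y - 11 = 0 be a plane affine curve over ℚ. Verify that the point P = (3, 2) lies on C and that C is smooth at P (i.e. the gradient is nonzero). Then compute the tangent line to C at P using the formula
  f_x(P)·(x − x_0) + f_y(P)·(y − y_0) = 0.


Tangent line at P: 28*x - 27*y - 30 = 0.

Step 1: f(3, 2) = 0, so P lies on C.
Step 2: partial derivatives
  f_x(x, y) = 6*x**2 - 4*x*y + 2*x - 2*y**2 - y + 2, f_y(x, y) = -2*x**2 - 4*x*y - x + 6*y**2 - 2*y - 2.
  f_x(P) = 28, f_y(P) = -27 (gradient nonzero, so P is smooth).
Step 3: tangent line at P: 28·(x − 3) + -27·(y − 2) = 0.
Expanding: 28*x - 27*y - 30 = 0.


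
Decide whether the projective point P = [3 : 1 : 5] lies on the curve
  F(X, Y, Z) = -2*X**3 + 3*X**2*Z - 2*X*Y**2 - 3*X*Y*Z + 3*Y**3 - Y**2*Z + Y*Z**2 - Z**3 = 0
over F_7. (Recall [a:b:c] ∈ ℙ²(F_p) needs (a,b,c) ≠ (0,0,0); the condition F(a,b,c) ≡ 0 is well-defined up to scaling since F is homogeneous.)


F(3,1,5) ≡ 5 (mod 7); P is NOT on the curve.

Evaluate F(3, 1, 5) term-by-term (mod 7).
  -2*X**3 ↦ -2·27·1·1 = -54
  3*X**2*Z ↦ 3·9·1·5 = 135
  -2*X*Y**2 ↦ -2·3·1·1 = -6
  -3*X*Y*Z ↦ -3·3·1·5 = -45
  3*Y**3 ↦ 3·1·1·1 = 3
  -Y**2*Z ↦ -1·1·1·5 = -5
  Y*Z**2 ↦ 1·1·1·25 = 25
  -Z**3 ↦ -1·1·1·125 = -125
Sum: F(3, 1, 5) = (-54) + (135) + (-6) + (-45) + (3) + (-5) + (25) + (-125) = -72.
Reducing mod 7: -72 ≡ 5 (mod 7).
Since F(a, b, c) ≡ 5 ≠ 0 (mod 7), P does NOT lie on the curve.


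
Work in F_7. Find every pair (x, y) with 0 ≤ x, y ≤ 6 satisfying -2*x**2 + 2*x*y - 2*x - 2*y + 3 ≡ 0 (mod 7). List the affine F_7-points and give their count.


Affine F_7-points: {(0, 5), (2, 1), (3, 0), (4, 5), (5, 1), (6, 6)}; count = 6.

For each of the 49 pairs (x, y) ∈ F_7², evaluate f(x, y) mod 7. Record the zeros.
  x = 0: [0↦3, 1↦1, 2↦6, 3↦4, 4↦2, 5↦0, 6↦5]  zeros at y ∈ {5}
  x = 1: [0↦6, 1↦6, 2↦6, 3↦6, 4↦6, 5↦6, 6↦6]  zeros at y ∈ ∅
  x = 2: [0↦5, 1↦0, 2↦2, 3↦4, 4↦6, 5↦1, 6↦3]  zeros at y ∈ {1}
  x = 3: [0↦0, 1↦4, 2↦1, 3↦5, 4↦2, 5↦6, 6↦3]  zeros at y ∈ {0}
  x = 4: [0↦5, 1↦4, 2↦3, 3↦2, 4↦1, 5↦0, 6↦6]  zeros at y ∈ {5}
  x = 5: [0↦6, 1↦0, 2↦1, 3↦2, 4↦3, 5↦4, 6↦5]  zeros at y ∈ {1}
  x = 6: [0↦3, 1↦6, 2↦2, 3↦5, 4↦1, 5↦4, 6↦0]  zeros at y ∈ {6}
Collecting zeros: affine points = {(0, 5), (2, 1), (3, 0), (4, 5), (5, 1), (6, 6)}.
Total count |C(F_7)_aff| = 6.


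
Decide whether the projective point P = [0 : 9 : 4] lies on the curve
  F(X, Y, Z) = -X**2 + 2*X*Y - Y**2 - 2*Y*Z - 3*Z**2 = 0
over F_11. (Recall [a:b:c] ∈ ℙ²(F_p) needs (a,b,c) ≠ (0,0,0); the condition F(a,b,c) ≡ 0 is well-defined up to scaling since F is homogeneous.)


F(0,9,4) ≡ 8 (mod 11); P is NOT on the curve.

Evaluate F(0, 9, 4) term-by-term (mod 11).
  -X**2 ↦ -1·0·1·1 = 0
  2*X*Y ↦ 2·0·9·1 = 0
  -Y**2 ↦ -1·1·81·1 = -81
  -2*Y*Z ↦ -2·1·9·4 = -72
  -3*Z**2 ↦ -3·1·1·16 = -48
Sum: F(0, 9, 4) = (0) + (0) + (-81) + (-72) + (-48) = -201.
Reducing mod 11: -201 ≡ 8 (mod 11).
Since F(a, b, c) ≡ 8 ≠ 0 (mod 11), P does NOT lie on the curve.


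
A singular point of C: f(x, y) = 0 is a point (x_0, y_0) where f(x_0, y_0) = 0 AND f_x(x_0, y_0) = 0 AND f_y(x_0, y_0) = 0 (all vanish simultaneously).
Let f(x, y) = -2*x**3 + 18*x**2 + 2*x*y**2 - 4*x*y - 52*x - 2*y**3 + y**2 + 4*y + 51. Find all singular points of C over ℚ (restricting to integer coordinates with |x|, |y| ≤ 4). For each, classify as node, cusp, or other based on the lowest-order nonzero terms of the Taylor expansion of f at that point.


Singular points: {(3, 1)}; classification: cusp.

Compute partial derivatives:
  f_x = -6*x**2 + 36*x + 2*y**2 - 4*y - 52.
  f_y = 4*x*y - 4*x - 6*y**2 + 2*y + 4.
Scan x_0 ∈ {−4, ..., 4}. For each x_0, f_y(x_0, y) is a polynomial in y; find its integer roots y ∈ {−4, ..., 4}, then test f_x and f at those candidates.
  x = -4: f_y(-4, y) = -6*y**2 - 14*y + 20; vanishes at y ∈ {1}. (-4, 1): f_x = -294 ≠ 0.
  x = -3: f_y(-3, y) = -6*y**2 - 10*y + 16; vanishes at y ∈ {1}. (-3, 1): f_x = -216 ≠ 0.
  x = -2: f_y(-2, y) = -6*y**2 - 6*y + 12; vanishes at y ∈ {-2, 1}. (-2, -2): f_x = -132 ≠ 0; (-2, 1): f_x = -150 ≠ 0.
  x = -1: f_y(-1, y) = -6*y**2 - 2*y + 8; vanishes at y ∈ {1}. (-1, 1): f_x = -96 ≠ 0.
  x = 0: f_y(0, y) = -6*y**2 + 2*y + 4; vanishes at y ∈ {1}. (0, 1): f_x = -54 ≠ 0.
  x = 1: f_y(1, y) = -6*y**2 + 6*y; vanishes at y ∈ {0, 1}. (1, 0): f_x = -22 ≠ 0; (1, 1): f_x = -24 ≠ 0.
  x = 2: f_y(2, y) = -6*y**2 + 10*y - 4; vanishes at y ∈ {1}. (2, 1): f_x = -6 ≠ 0.
  x = 3: f_y(3, y) = -6*y**2 + 14*y - 8; vanishes at y ∈ {1}. (3, 1): f_x = 0, f = 0 — SINGULAR.
  x = 4: f_y(4, y) = -6*y**2 + 18*y - 12; vanishes at y ∈ {1, 2}. (4, 1): f_x = -6 ≠ 0; (4, 2): f_x = -4 ≠ 0.
Only singular point on the grid: (3, 1).
Classify: substitute x = 3 + u, y = 1 + v and expand: f = -2*u**3 + 2*u*v**2 - 2*v**3 + v**2.
No constant or linear terms (consistent with a singular point). Quadratic part: v**2. Cubic part: -2*u**3 + 2*u*v**2 - 2*v**3.
The quadratic part v**2 is a perfect square, so there is a single (double) tangent line v = 0, i.e. y = 1. Restricting the cubic part to that line (v = 0) leaves -2*u**3 ≠ 0, so f is not divisible by v and the branch is v² ≈ 2*u**3 to lowest order — this is a cusp.
Classification: cusp.


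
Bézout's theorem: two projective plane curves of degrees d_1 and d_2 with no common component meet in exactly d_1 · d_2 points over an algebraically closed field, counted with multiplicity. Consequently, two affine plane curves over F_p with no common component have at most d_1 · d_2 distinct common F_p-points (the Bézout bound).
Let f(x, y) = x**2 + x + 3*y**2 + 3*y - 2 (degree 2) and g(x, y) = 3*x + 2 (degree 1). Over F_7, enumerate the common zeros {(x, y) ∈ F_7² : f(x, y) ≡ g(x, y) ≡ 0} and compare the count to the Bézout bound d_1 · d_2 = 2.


Common zeros: ∅; count = 0; Bézout bound = 2.

deg(f) = 2, deg(g) = 1, so Bézout bound = 2.
Scan x ∈ F_7. For each x, list the y ∈ F_7 with f(x, y) ≡ 0 and those with g(x, y) ≡ 0 (mod 7); the common zeros in that column are the intersection.
  x = 0: f ≡ 0 at y ∈ ∅; g ≡ 0 at y ∈ ∅; common: ∅.
  x = 1: f ≡ 0 at y ∈ {0, 6}; g ≡ 0 at y ∈ ∅; common: ∅.
  x = 2: f ≡ 0 at y ∈ ∅; g ≡ 0 at y ∈ ∅; common: ∅.
  x = 3: f ≡ 0 at y ∈ {2, 4}; g ≡ 0 at y ∈ ∅; common: ∅.
  x = 4: f ≡ 0 at y ∈ ∅; g ≡ 0 at y ∈ {0, 1, 2, 3, 4, 5, 6}; common: ∅.
  x = 5: f ≡ 0 at y ∈ {0, 6}; g ≡ 0 at y ∈ ∅; common: ∅.
  x = 6: f ≡ 0 at y ∈ ∅; g ≡ 0 at y ∈ ∅; common: ∅.
Collecting: common zeros = ∅, so the count is 0.
Comparison with the Bézout bound: 0 ≤ 2 = deg(f)·deg(g), as expected for curves with no common component (the affine F_7-count falls short of the bound because intersections may lie at infinity, over extension fields, or carry multiplicity).


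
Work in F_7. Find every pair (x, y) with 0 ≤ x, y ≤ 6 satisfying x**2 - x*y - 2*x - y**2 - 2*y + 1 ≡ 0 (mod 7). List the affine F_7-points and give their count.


Affine F_7-points: {(0, 2), (0, 3), (1, 0), (1, 4), (4, 2), (4, 6), (5, 3), (5, 4)}; count = 8.

For each of the 49 pairs (x, y) ∈ F_7², evaluate f(x, y) mod 7. Record the zeros.
  x = 0: [0↦1, 1↦5, 2↦0, 3↦0, 4↦5, 5↦1, 6↦2]  zeros at y ∈ {2, 3}
  x = 1: [0↦0, 1↦3, 2↦4, 3↦3, 4↦0, 5↦2, 6↦2]  zeros at y ∈ {0, 4}
  x = 2: [0↦1, 1↦3, 2↦3, 3↦1, 4↦4, 5↦5, 6↦4]  zeros at y ∈ ∅
  x = 3: [0↦4, 1↦5, 2↦4, 3↦1, 4↦3, 5↦3, 6↦1]  zeros at y ∈ ∅
  x = 4: [0↦2, 1↦2, 2↦0, 3↦3, 4↦4, 5↦3, 6↦0]  zeros at y ∈ {2, 6}
  x = 5: [0↦2, 1↦1, 2↦5, 3↦0, 4↦0, 5↦5, 6↦1]  zeros at y ∈ {3, 4}
  x = 6: [0↦4, 1↦2, 2↦5, 3↦6, 4↦5, 5↦2, 6↦4]  zeros at y ∈ ∅
Collecting zeros: affine points = {(0, 2), (0, 3), (1, 0), (1, 4), (4, 2), (4, 6), (5, 3), (5, 4)}.
Total count |C(F_7)_aff| = 8.


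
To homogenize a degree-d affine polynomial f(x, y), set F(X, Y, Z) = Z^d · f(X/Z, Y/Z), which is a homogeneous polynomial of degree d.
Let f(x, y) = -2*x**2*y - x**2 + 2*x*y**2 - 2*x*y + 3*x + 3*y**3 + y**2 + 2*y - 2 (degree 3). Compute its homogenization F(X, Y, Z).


F(X, Y, Z) = -2*X**2*Y - X**2*Z + 2*X*Y**2 - 2*X*Y*Z + 3*X*Z**2 + 3*Y**3 + Y**2*Z + 2*Y*Z**2 - 2*Z**3

deg(f) = 3.
Substitute x = X/Z, y = Y/Z into f, then multiply by Z^3.
  monomial -2·x^2·y^1 ↦ -2·X^2·Y^1·Z^0.
  monomial -1·x^2·y^0 ↦ -1·X^2·Y^0·Z^1.
  monomial 2·x^1·y^2 ↦ 2·X^1·Y^2·Z^0.
  monomial -2·x^1·y^1 ↦ -2·X^1·Y^1·Z^1.
  monomial 3·x^1·y^0 ↦ 3·X^1·Y^0·Z^2.
  monomial 3·x^0·y^3 ↦ 3·X^0·Y^3·Z^0.
  monomial 1·x^0·y^2 ↦ 1·X^0·Y^2·Z^1.
  monomial 2·x^0·y^1 ↦ 2·X^0·Y^1·Z^2.
  monomial -2·x^0·y^0 ↦ -2·X^0·Y^0·Z^3.
Collecting: F(X, Y, Z) = -2*X**2*Y - X**2*Z + 2*X*Y**2 - 2*X*Y*Z + 3*X*Z**2 + 3*Y**3 + Y**2*Z + 2*Y*Z**2 - 2*Z**3.


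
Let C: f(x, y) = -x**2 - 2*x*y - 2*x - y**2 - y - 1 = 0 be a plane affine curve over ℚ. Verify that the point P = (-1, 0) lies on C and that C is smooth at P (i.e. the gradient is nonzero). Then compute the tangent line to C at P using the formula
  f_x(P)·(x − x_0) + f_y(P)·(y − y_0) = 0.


Tangent line at P: y = 0.

Step 1: f(-1, 0) = 0, so P lies on C.
Step 2: partial derivatives
  f_x(x, y) = -2*x - 2*y - 2, f_y(x, y) = -2*x - 2*y - 1.
  f_x(P) = 0, f_y(P) = 1 (gradient nonzero, so P is smooth).
Step 3: tangent line at P: 0·(x − -1) + 1·(y − 0) = 0.
Expanding: y = 0.


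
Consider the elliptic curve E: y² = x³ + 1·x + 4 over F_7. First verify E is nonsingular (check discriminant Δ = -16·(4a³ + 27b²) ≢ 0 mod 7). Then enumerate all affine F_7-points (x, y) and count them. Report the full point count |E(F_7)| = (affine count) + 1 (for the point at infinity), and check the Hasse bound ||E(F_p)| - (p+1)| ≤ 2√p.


Affine points = {(0, 2), (0, 5), (2, 0), (4, 3), (4, 4), (5, 1), (5, 6), (6, 3), (6, 4)}; affine count = 9; |E(F_7)| = 10.

Discriminant check: Δ ∝ 4a³ + 27b² = 4·1³ + 27·4² = 4·1 + 27·16 ≡ 2 (mod 7). Nonzero ⇒ E is nonsingular.
For each x ∈ F_7, compute rhs = x³ + 1·x + 4 mod 7, then count y ∈ F_7 with y² ≡ rhs.
  x = 0: rhs = 4, matching y values: 2, 5 (2 points).
  x = 1: rhs = 6, matching y values: none (0 points).
  x = 2: rhs = 0, matching y values: 0 (1 points).
  x = 3: rhs = 6, matching y values: none (0 points).
  x = 4: rhs = 2, matching y values: 3, 4 (2 points).
  x = 5: rhs = 1, matching y values: 1, 6 (2 points).
  x = 6: rhs = 2, matching y values: 3, 4 (2 points).
Total affine count: 9.
Full point count |E(F_7)| = 9 + 1 = 10.
Hasse bound: |10 − (7+1)| = |2| = 2 ≤ 2√7 ≈ 5.2915 ✓.


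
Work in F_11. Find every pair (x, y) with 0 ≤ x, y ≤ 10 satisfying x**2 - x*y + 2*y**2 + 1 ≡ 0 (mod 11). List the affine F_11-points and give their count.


Affine F_11-points: {(0, 4), (0, 7), (4, 4), (4, 9), (5, 9), (5, 10), (6, 1), (6, 2), (7, 2), (7, 7)}; count = 10.

For each of the 121 pairs (x, y) ∈ F_11², evaluate f(x, y) mod 11. Record the zeros.
  x = 0: [0↦1, 1↦3, 2↦9, 3↦8, 4↦0, 5↦7, 6↦7, 7↦0, 8↦8, 9↦9, 10↦3]  zeros at y ∈ {4, 7}
  x = 1: [0↦2, 1↦3, 2↦8, 3↦6, 4↦8, 5↦3, 6↦2, 7↦5, 8↦1, 9↦1, 10↦5]  zeros at y ∈ ∅
  x = 2: [0↦5, 1↦5, 2↦9, 3↦6, 4↦7, 5↦1, 6↦10, 7↦1, 8↦7, 9↦6, 10↦9]  zeros at y ∈ ∅
  x = 3: [0↦10, 1↦9, 2↦1, 3↦8, 4↦8, 5↦1, 6↦9, 7↦10, 8↦4, 9↦2, 10↦4]  zeros at y ∈ ∅
  x = 4: [0↦6, 1↦4, 2↦6, 3↦1, 4↦0, 5↦3, 6↦10, 7↦10, 8↦3, 9↦0, 10↦1]  zeros at y ∈ {4, 9}
  x = 5: [0↦4, 1↦1, 2↦2, 3↦7, 4↦5, 5↦7, 6↦2, 7↦1, 8↦4, 9↦0, 10↦0]  zeros at y ∈ {9, 10}
  x = 6: [0↦4, 1↦0, 2↦0, 3↦4, 4↦1, 5↦2, 6↦7, 7↦5, 8↦7, 9↦2, 10↦1]  zeros at y ∈ {1, 2}
  x = 7: [0↦6, 1↦1, 2↦0, 3↦3, 4↦10, 5↦10, 6↦3, 7↦0, 8↦1, 9↦6, 10↦4]  zeros at y ∈ {2, 7}
  x = 8: [0↦10, 1↦4, 2↦2, 3↦4, 4↦10, 5↦9, 6↦1, 7↦8, 8↦8, 9↦1, 10↦9]  zeros at y ∈ ∅
  x = 9: [0↦5, 1↦9, 2↦6, 3↦7, 4↦1, 5↦10, 6↦1, 7↦7, 8↦6, 9↦9, 10↦5]  zeros at y ∈ ∅
  x = 10: [0↦2, 1↦5, 2↦1, 3↦1, 4↦5, 5↦2, 6↦3, 7↦8, 8↦6, 9↦8, 10↦3]  zeros at y ∈ ∅
Collecting zeros: affine points = {(0, 4), (0, 7), (4, 4), (4, 9), (5, 9), (5, 10), (6, 1), (6, 2), (7, 2), (7, 7)}.
Total count |C(F_11)_aff| = 10.


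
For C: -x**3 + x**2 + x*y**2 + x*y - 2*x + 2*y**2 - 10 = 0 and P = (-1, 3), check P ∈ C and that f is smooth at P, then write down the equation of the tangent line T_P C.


Tangent line at P: 5*x + 5*y - 10 = 0.

Step 1: f(-1, 3) = 0, so P lies on C.
Step 2: partial derivatives
  f_x(x, y) = -3*x**2 + 2*x + y**2 + y - 2, f_y(x, y) = 2*x*y + x + 4*y.
  f_x(P) = 5, f_y(P) = 5 (gradient nonzero, so P is smooth).
Step 3: tangent line at P: 5·(x − -1) + 5·(y − 3) = 0.
Expanding: 5*x + 5*y - 10 = 0.


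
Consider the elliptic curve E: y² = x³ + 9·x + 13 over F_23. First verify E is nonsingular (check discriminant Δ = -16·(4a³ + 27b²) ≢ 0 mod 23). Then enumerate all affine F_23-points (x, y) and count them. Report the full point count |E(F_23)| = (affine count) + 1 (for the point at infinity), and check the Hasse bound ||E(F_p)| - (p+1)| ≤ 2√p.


Affine points = {(0, 6), (0, 17), (1, 0), (2, 4), (2, 19), (9, 8), (9, 15), (12, 3), (12, 20), (13, 2), (13, 21), (14, 10), (14, 13), (15, 2), (15, 21), (18, 2), (18, 21), (22, 7), (22, 16)}; affine count = 19; |E(F_23)| = 20.

Discriminant check: Δ ∝ 4a³ + 27b² = 4·9³ + 27·13² = 4·729 + 27·169 ≡ 4 (mod 23). Nonzero ⇒ E is nonsingular.
For each x ∈ F_23, compute rhs = x³ + 9·x + 13 mod 23, then count y ∈ F_23 with y² ≡ rhs.
  x = 0: rhs = 13, matching y values: 6, 17 (2 points).
  x = 1: rhs = 0, matching y values: 0 (1 points).
  x = 2: rhs = 16, matching y values: 4, 19 (2 points).
  x = 3: rhs = 21, matching y values: none (0 points).
  x = 4: rhs = 21, matching y values: none (0 points).
  x = 5: rhs = 22, matching y values: none (0 points).
  x = 6: rhs = 7, matching y values: none (0 points).
  x = 7: rhs = 5, matching y values: none (0 points).
  x = 8: rhs = 22, matching y values: none (0 points).
  x = 9: rhs = 18, matching y values: 8, 15 (2 points).
  x = 10: rhs = 22, matching y values: none (0 points).
  x = 11: rhs = 17, matching y values: none (0 points).
  x = 12: rhs = 9, matching y values: 3, 20 (2 points).
  x = 13: rhs = 4, matching y values: 2, 21 (2 points).
  x = 14: rhs = 8, matching y values: 10, 13 (2 points).
  x = 15: rhs = 4, matching y values: 2, 21 (2 points).
  x = 16: rhs = 21, matching y values: none (0 points).
  x = 17: rhs = 19, matching y values: none (0 points).
  x = 18: rhs = 4, matching y values: 2, 21 (2 points).
  x = 19: rhs = 5, matching y values: none (0 points).
  x = 20: rhs = 5, matching y values: none (0 points).
  x = 21: rhs = 10, matching y values: none (0 points).
  x = 22: rhs = 3, matching y values: 7, 16 (2 points).
Total affine count: 19.
Full point count |E(F_23)| = 19 + 1 = 20.
Hasse bound: |20 − (23+1)| = |-4| = 4 ≤ 2√23 ≈ 9.5917 ✓.


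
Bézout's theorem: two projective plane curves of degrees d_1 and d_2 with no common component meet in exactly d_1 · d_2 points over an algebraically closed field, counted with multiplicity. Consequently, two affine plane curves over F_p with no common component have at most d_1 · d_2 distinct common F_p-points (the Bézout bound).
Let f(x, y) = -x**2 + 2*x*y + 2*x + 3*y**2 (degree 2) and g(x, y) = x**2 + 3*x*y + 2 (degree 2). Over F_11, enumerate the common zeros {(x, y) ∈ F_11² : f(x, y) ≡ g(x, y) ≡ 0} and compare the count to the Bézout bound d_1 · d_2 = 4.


Common zeros: ∅; count = 0; Bézout bound = 4.

deg(f) = 2, deg(g) = 2, so Bézout bound = 4.
Scan x ∈ F_11. For each x, list the y ∈ F_11 with f(x, y) ≡ 0 and those with g(x, y) ≡ 0 (mod 11); the common zeros in that column are the intersection.
  x = 0: f ≡ 0 at y ∈ {0}; g ≡ 0 at y ∈ ∅; common: ∅.
  x = 1: f ≡ 0 at y ∈ {6, 8}; g ≡ 0 at y ∈ {10}; common: ∅.
  x = 2: f ≡ 0 at y ∈ {0, 6}; g ≡ 0 at y ∈ {10}; common: ∅.
  x = 3: f ≡ 0 at y ∈ ∅; g ≡ 0 at y ∈ {0}; common: ∅.
  x = 4: f ≡ 0 at y ∈ ∅; g ≡ 0 at y ∈ {4}; common: ∅.
  x = 5: f ≡ 0 at y ∈ {5, 10}; g ≡ 0 at y ∈ {7}; common: ∅.
  x = 6: f ≡ 0 at y ∈ {8, 10}; g ≡ 0 at y ∈ {4}; common: ∅.
  x = 7: f ≡ 0 at y ∈ {5}; g ≡ 0 at y ∈ {7}; common: ∅.
  x = 8: f ≡ 0 at y ∈ ∅; g ≡ 0 at y ∈ {0}; common: ∅.
  x = 9: f ≡ 0 at y ∈ ∅; g ≡ 0 at y ∈ {1}; common: ∅.
  x = 10: f ≡ 0 at y ∈ ∅; g ≡ 0 at y ∈ {1}; common: ∅.
Collecting: common zeros = ∅, so the count is 0.
Comparison with the Bézout bound: 0 ≤ 4 = deg(f)·deg(g), as expected for curves with no common component (the affine F_11-count falls short of the bound because intersections may lie at infinity, over extension fields, or carry multiplicity).
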